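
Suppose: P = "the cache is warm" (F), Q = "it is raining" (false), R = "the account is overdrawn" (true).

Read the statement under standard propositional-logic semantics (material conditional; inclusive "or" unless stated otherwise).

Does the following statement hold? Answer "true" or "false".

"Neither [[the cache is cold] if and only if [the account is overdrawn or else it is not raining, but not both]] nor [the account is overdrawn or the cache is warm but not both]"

False

This is (~P <-> (R xor ~Q)) nor (R xor P).

~P = ~F = T
~Q = ~F = T
R xor ~Q = T xor T = F
~P <-> (R xor ~Q) = T <-> F = F
R xor P = T xor F = T
(~P <-> (R xor ~Q)) nor (R xor P) = F nor T = F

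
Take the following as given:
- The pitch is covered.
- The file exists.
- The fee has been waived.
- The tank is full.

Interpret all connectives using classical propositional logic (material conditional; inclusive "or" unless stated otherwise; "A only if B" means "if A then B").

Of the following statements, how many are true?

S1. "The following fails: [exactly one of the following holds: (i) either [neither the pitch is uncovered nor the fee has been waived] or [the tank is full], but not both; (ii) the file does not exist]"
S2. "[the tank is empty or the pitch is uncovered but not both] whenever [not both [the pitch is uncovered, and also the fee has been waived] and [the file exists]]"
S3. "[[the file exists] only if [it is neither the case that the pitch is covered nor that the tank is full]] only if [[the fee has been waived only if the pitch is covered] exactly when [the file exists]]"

1

Let G = "the pitch is covered" (T), W = "the fee has been waived" (T), Q = "the tank is full" (T), V = "the file exists" (T).

S1: Parsed as ¬(((¬G ↓ W) ⊕ Q) ⊕ ¬V)

¬G = ¬T = F
¬G ↓ W = F ↓ T = F
(¬G ↓ W) ⊕ Q = F ⊕ T = T
¬V = ¬T = F
((¬G ↓ W) ⊕ Q) ⊕ ¬V = T ⊕ F = T
¬(((¬G ↓ W) ⊕ Q) ⊕ ¬V) = ¬T = F
Hence S1 is false.

S2: In symbols: ((¬G ∧ W) ↑ V) → (¬Q ⊕ ¬G)

¬G = ¬T = F
¬G ∧ W = F ∧ T = F
(¬G ∧ W) ↑ V = F ↑ T = T
¬Q = ¬T = F
¬G = ¬T = F
¬Q ⊕ ¬G = F ⊕ F = F
((¬G ∧ W) ↑ V) → (¬Q ⊕ ¬G) = T → F = F
Hence S2 is false.

S3: This is (V → (G ↓ Q)) → ((W → G) ↔ V).

G ↓ Q = T ↓ T = F
V → (G ↓ Q) = T → F = F
W → G = T → T = T
(W → G) ↔ V = T ↔ T = T
(V → (G ↓ Q)) → ((W → G) ↔ V) = F → T = T
Thus S3 is true.

Count: 1.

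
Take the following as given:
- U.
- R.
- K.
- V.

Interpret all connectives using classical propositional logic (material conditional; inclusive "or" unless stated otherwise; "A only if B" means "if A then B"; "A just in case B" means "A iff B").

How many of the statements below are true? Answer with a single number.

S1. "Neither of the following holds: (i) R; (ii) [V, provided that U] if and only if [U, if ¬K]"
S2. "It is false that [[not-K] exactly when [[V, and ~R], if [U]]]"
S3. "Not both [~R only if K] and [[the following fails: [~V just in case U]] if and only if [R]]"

S1: Parsed as R ↓ ((U → V) ↔ (¬K → U))

U → V = T → T = T
¬K = ¬T = F
¬K → U = F → T = T
(U → V) ↔ (¬K → U) = T ↔ T = T
R ↓ ((U → V) ↔ (¬K → U)) = T ↓ T = F
Thus S1 is false.

S2: Formalization: ¬(¬K ↔ (U → (V ∧ ¬R)))

¬K = ¬T = F
¬R = ¬T = F
V ∧ ¬R = T ∧ F = F
U → (V ∧ ¬R) = T → F = F
¬K ↔ (U → (V ∧ ¬R)) = F ↔ F = T
¬(¬K ↔ (U → (V ∧ ¬R))) = ¬T = F
Thus S2 is false.

S3: In symbols: (¬R → K) ↑ (¬(¬V ↔ U) ↔ R)

¬R = ¬T = F
¬R → K = F → T = T
¬V = ¬T = F
¬V ↔ U = F ↔ T = F
¬(¬V ↔ U) = ¬F = T
¬(¬V ↔ U) ↔ R = T ↔ T = T
(¬R → K) ↑ (¬(¬V ↔ U) ↔ R) = T ↑ T = F
So S3 is false.

Count: 0.

0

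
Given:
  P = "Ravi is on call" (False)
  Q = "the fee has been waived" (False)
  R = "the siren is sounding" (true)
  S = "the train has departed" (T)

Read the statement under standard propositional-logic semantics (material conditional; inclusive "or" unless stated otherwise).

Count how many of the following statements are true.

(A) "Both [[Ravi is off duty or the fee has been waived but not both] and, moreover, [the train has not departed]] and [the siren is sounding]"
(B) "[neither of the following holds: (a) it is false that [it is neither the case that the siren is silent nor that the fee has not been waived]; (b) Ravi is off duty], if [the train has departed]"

0

(A): Parsed as ((~P xor Q) & ~S) & R

~P = ~F = T
~P xor Q = T xor F = T
~S = ~T = F
(~P xor Q) & ~S = T & F = F
((~P xor Q) & ~S) & R = F & T = F
Hence (A) is false.

(B): In symbols: S -> (~(~R nor ~Q) nor ~P)

~R = ~T = F
~Q = ~F = T
~R nor ~Q = F nor T = F
~(~R nor ~Q) = ~F = T
~P = ~F = T
~(~R nor ~Q) nor ~P = T nor T = F
S -> (~(~R nor ~Q) nor ~P) = T -> F = F
Thus (B) is false.

Count: 0.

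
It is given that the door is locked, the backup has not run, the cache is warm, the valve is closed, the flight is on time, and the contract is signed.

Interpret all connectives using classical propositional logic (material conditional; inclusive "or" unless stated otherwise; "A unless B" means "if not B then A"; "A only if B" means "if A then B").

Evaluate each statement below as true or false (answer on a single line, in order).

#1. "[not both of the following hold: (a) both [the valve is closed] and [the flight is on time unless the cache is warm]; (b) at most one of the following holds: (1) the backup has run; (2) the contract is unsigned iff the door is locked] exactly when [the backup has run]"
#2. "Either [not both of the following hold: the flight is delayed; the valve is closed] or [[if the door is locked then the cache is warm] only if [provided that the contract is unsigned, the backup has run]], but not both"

#1 true; #2 false

Let S = "the valve is open" (F), U = "the flight is delayed" (F), R = "the cache is warm" (T), Q = "the backup has run" (F), V = "the contract is signed" (T), P = "the door is locked" (T).

#1: This is ((~S & (~U | R)) nand (Q nand (~V <-> P))) <-> Q.

~S = ~F = T
~U = ~F = T
~U | R = T | T = T
~S & (~U | R) = T & T = T
~V = ~T = F
~V <-> P = F <-> T = F
Q nand (~V <-> P) = F nand F = T
(~S & (~U | R)) nand (Q nand (~V <-> P)) = T nand T = F
((~S & (~U | R)) nand (Q nand (~V <-> P))) <-> Q = F <-> F = T
So #1 is true.

#2: In symbols: (U nand ~S) xor ((P -> R) -> (~V -> Q))

~S = ~F = T
U nand ~S = F nand T = T
P -> R = T -> T = T
~V = ~T = F
~V -> Q = F -> F = T
(P -> R) -> (~V -> Q) = T -> T = T
(U nand ~S) xor ((P -> R) -> (~V -> Q)) = T xor T = F
Hence #2 is false.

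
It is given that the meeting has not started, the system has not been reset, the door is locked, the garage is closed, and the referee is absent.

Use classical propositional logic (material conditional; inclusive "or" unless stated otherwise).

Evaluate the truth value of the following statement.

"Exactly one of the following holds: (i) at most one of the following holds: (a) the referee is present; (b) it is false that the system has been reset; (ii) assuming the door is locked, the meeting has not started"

false

Let Q = "the referee is present" (F), L = "the system has been reset" (F), P = "the door is locked" (T), V = "the meeting has started" (F).
Parsed as (Q ↑ ¬L) ⊕ (P → ¬V)

¬L = ¬F = T
Q ↑ ¬L = F ↑ T = T
¬V = ¬F = T
P → ¬V = T → T = T
(Q ↑ ¬L) ⊕ (P → ¬V) = T ⊕ T = F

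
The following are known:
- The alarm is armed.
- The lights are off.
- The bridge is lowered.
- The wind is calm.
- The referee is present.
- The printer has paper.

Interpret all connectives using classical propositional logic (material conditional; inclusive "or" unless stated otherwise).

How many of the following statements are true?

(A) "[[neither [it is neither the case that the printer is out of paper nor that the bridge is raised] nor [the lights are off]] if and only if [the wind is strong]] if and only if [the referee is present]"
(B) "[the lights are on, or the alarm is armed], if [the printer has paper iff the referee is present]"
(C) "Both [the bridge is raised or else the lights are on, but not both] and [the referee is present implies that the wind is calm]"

Let V = "the printer has paper" (True), R = "the bridge is raised" (False), Q = "the lights are on" (False), S = "the wind is strong" (False), U = "the referee is present" (True), P = "the alarm is armed" (True).

(A): In symbols: (((not V nor R) nor not Q) iff S) iff U

not V = not True = False
not V nor R = False nor False = True
not Q = not False = True
(not V nor R) nor not Q = True nor True = False
((not V nor R) nor not Q) iff S = False iff False = True
(((not V nor R) nor not Q) iff S) iff U = True iff True = True
So (A) is true.

(B): Formalization: (V iff U) -> (Q or P)

V iff U = True iff True = True
Q or P = False or True = True
(V iff U) -> (Q or P) = True -> True = True
So (B) is true.

(C): In symbols: (R xor Q) and (U -> not S)

R xor Q = False xor False = False
not S = not False = True
U -> not S = True -> True = True
(R xor Q) and (U -> not S) = False and True = False
Thus (C) is false.

2 of the 3 statements are true ((A), (B)).

2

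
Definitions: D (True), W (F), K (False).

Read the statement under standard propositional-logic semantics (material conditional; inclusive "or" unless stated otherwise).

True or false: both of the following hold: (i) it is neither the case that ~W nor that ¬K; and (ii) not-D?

Values: W=False, K=False, D=True.
In symbols: (not W nor not K) and not D

not W = not False = True
not K = not False = True
not W nor not K = True nor True = False
not D = not True = False
(not W nor not K) and not D = False and False = False

false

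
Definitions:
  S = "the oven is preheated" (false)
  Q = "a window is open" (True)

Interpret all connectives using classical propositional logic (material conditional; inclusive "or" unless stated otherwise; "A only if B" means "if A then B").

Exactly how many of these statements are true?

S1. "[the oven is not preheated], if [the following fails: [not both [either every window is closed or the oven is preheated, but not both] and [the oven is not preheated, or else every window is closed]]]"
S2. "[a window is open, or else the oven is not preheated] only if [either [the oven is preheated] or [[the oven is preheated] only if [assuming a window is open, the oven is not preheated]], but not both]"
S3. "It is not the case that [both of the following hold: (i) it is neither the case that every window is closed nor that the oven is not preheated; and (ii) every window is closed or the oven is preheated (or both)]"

3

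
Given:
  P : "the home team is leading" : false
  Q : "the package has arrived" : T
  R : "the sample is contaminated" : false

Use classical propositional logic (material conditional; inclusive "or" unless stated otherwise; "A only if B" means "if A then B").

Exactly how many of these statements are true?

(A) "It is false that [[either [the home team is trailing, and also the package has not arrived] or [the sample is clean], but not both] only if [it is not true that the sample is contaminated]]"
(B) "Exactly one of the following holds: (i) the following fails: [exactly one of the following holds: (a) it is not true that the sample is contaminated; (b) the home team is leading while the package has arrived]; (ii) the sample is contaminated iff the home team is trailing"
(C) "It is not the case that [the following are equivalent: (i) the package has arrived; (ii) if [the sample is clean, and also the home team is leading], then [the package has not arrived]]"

0

(A): Formalization: not (((not P and not Q) xor not R) -> not R)

not P = not False = True
not Q = not True = False
not P and not Q = True and False = False
not R = not False = True
(not P and not Q) xor not R = False xor True = True
not R = not False = True
((not P and not Q) xor not R) -> not R = True -> True = True
not (((not P and not Q) xor not R) -> not R) = not True = False
So (A) is false.

(B): In symbols: not (not R xor (P and Q)) xor (R iff not P)

not R = not False = True
P and Q = False and True = False
not R xor (P and Q) = True xor False = True
not (not R xor (P and Q)) = not True = False
not P = not False = True
R iff not P = False iff True = False
not (not R xor (P and Q)) xor (R iff not P) = False xor False = False
Hence (B) is false.

(C): Parsed as not (Q iff ((not R and P) -> not Q))

not R = not False = True
not R and P = True and False = False
not Q = not True = False
(not R and P) -> not Q = False -> False = True
Q iff ((not R and P) -> not Q) = True iff True = True
not (Q iff ((not R and P) -> not Q)) = not True = False
Hence (C) is false.

Count: 0.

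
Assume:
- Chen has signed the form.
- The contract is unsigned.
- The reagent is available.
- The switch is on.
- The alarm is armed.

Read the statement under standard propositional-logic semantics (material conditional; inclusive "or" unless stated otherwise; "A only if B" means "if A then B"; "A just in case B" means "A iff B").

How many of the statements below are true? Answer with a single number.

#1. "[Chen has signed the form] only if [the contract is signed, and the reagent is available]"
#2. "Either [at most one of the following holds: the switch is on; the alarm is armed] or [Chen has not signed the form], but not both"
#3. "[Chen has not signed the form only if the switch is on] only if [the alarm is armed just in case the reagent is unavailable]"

0

Let P = "Chen has signed the form" (T), Q = "the contract is signed" (F), R = "the reagent is available" (T), S = "the switch is on" (T), U = "the alarm is armed" (T).

#1: In symbols: P -> (Q & R)

Q & R = F & T = F
P -> (Q & R) = T -> F = F
Hence #1 is false.

#2: Parsed as (S nand U) xor ~P

S nand U = T nand T = F
~P = ~T = F
(S nand U) xor ~P = F xor F = F
Thus #2 is false.

#3: In symbols: (~P -> S) -> (U <-> ~R)

~P = ~T = F
~P -> S = F -> T = T
~R = ~T = F
U <-> ~R = T <-> F = F
(~P -> S) -> (U <-> ~R) = T -> F = F
Thus #3 is false.

0 of the 3 statements are true (none).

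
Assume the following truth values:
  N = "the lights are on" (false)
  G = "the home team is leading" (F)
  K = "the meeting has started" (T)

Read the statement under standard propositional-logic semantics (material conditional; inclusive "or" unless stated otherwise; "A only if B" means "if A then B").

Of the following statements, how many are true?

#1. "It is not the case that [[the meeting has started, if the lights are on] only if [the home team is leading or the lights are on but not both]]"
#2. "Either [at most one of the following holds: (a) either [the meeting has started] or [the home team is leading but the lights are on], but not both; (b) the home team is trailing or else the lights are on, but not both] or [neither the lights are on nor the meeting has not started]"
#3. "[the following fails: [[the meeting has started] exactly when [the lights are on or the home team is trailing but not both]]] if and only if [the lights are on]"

#1: This is ¬((N → K) → (G ⊕ N)).

N → K = F → T = T
G ⊕ N = F ⊕ F = F
(N → K) → (G ⊕ N) = T → F = F
¬((N → K) → (G ⊕ N)) = ¬F = T
So #1 is true.

#2: In symbols: ((K ⊕ (G ∧ N)) ↑ (¬G ⊕ N)) ∨ (N ↓ ¬K)

G ∧ N = F ∧ F = F
K ⊕ (G ∧ N) = T ⊕ F = T
¬G = ¬F = T
¬G ⊕ N = T ⊕ F = T
(K ⊕ (G ∧ N)) ↑ (¬G ⊕ N) = T ↑ T = F
¬K = ¬T = F
N ↓ ¬K = F ↓ F = T
((K ⊕ (G ∧ N)) ↑ (¬G ⊕ N)) ∨ (N ↓ ¬K) = F ∨ T = T
So #2 is true.

#3: Formalization: ¬(K ↔ (N ⊕ ¬G)) ↔ N

¬G = ¬F = T
N ⊕ ¬G = F ⊕ T = T
K ↔ (N ⊕ ¬G) = T ↔ T = T
¬(K ↔ (N ⊕ ¬G)) = ¬T = F
¬(K ↔ (N ⊕ ¬G)) ↔ N = F ↔ F = T
Thus #3 is true.

Count: 3.

3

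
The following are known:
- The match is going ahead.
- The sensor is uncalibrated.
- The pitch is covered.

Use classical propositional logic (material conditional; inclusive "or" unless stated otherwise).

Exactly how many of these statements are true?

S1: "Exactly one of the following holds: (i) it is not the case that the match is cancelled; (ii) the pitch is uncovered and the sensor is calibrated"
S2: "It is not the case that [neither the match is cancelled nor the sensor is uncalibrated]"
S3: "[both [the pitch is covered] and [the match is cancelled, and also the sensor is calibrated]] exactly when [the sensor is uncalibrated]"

2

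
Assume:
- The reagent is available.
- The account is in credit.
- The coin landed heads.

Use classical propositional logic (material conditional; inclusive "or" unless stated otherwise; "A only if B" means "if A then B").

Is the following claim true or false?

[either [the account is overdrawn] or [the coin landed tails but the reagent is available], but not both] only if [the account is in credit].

Let S = "the account is overdrawn" (False), M = "the coin landed heads" (True), N = "the reagent is available" (True).
In symbols: (S xor (not M and N)) -> not S

not M = not True = False
not M and N = False and True = False
S xor (not M and N) = False xor False = False
not S = not False = True
(S xor (not M and N)) -> not S = False -> True = True

true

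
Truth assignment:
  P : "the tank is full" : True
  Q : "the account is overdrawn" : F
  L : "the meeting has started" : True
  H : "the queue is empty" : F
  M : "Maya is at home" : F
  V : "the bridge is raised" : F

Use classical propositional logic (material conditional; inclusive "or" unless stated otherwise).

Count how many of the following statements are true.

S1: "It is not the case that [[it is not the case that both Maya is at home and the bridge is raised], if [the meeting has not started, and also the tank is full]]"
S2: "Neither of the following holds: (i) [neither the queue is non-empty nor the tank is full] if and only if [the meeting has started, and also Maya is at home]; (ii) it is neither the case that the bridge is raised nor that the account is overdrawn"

S1: In symbols: not ((not L and P) -> (M nand V))

not L = not True = False
not L and P = False and True = False
M nand V = False nand False = True
(not L and P) -> (M nand V) = False -> True = True
not ((not L and P) -> (M nand V)) = not True = False
Thus S1 is false.

S2: This is ((not H nor P) iff (L and M)) nor (V nor Q).

not H = not False = True
not H nor P = True nor True = False
L and M = True and False = False
(not H nor P) iff (L and M) = False iff False = True
V nor Q = False nor False = True
((not H nor P) iff (L and M)) nor (V nor Q) = True nor True = False
Hence S2 is false.

0 of the 2 statements are true (none).

0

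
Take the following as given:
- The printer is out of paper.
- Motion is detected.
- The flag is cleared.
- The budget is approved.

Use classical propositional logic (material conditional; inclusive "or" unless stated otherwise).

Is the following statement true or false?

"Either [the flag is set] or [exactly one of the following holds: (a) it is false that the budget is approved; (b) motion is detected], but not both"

True

Let R = "the flag is set" (F), S = "the budget is approved" (T), Q = "motion is detected" (T).
This is R ⊕ (¬S ⊕ Q).

¬S = ¬T = F
¬S ⊕ Q = F ⊕ T = T
R ⊕ (¬S ⊕ Q) = F ⊕ T = T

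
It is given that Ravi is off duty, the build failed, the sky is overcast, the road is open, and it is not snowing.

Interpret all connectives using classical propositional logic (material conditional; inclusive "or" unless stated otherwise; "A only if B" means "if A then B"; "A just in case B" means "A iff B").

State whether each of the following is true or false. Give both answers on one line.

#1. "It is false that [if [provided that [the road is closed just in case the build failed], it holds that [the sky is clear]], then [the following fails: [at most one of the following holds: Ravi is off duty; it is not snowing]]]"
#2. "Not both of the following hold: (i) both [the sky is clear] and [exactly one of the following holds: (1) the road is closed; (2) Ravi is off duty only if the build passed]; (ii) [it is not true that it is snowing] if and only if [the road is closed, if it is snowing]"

Let S = "the road is closed" (F), Q = "the build passed" (F), R = "the sky is overcast" (T), P = "Ravi is on call" (F), U = "it is snowing" (F).

#1: This is ¬(((S ↔ ¬Q) → ¬R) → ¬(¬P ↑ ¬U)).

¬Q = ¬F = T
S ↔ ¬Q = F ↔ T = F
¬R = ¬T = F
(S ↔ ¬Q) → ¬R = F → F = T
¬P = ¬F = T
¬U = ¬F = T
¬P ↑ ¬U = T ↑ T = F
¬(¬P ↑ ¬U) = ¬F = T
((S ↔ ¬Q) → ¬R) → ¬(¬P ↑ ¬U) = T → T = T
¬(((S ↔ ¬Q) → ¬R) → ¬(¬P ↑ ¬U)) = ¬T = F
Thus #1 is false.

#2: This is (¬R ∧ (S ⊕ (¬P → Q))) ↑ (¬U ↔ (U → S)).

¬R = ¬T = F
¬P = ¬F = T
¬P → Q = T → F = F
S ⊕ (¬P → Q) = F ⊕ F = F
¬R ∧ (S ⊕ (¬P → Q)) = F ∧ F = F
¬U = ¬F = T
U → S = F → F = T
¬U ↔ (U → S) = T ↔ T = T
(¬R ∧ (S ⊕ (¬P → Q))) ↑ (¬U ↔ (U → S)) = F ↑ T = T
Hence #2 is true.

#1 false; #2 true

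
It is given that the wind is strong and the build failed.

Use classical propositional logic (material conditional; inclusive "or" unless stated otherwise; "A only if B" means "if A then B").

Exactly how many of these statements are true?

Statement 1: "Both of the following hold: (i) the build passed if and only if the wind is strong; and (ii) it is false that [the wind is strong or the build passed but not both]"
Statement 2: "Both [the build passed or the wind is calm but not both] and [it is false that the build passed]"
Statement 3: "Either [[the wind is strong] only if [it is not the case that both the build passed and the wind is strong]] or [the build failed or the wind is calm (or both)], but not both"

0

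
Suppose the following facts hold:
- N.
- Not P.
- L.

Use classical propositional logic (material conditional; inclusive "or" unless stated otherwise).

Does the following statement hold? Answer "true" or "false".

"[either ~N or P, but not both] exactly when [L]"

False

This is (~N xor P) <-> L.

~N = ~T = F
~N xor P = F xor F = F
(~N xor P) <-> L = F <-> T = F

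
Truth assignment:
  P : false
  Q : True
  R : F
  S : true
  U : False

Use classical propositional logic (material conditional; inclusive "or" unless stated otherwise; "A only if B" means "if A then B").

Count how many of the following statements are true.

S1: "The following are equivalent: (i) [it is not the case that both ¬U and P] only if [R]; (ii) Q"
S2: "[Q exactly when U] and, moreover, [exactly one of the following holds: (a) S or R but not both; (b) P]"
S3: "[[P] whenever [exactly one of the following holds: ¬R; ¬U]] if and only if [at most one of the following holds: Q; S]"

0

S1: Formalization: ((~U nand P) -> R) <-> Q

~U = ~F = T
~U nand P = T nand F = T
(~U nand P) -> R = T -> F = F
((~U nand P) -> R) <-> Q = F <-> T = F
Hence S1 is false.

S2: This is (Q <-> U) & ((S xor R) xor P).

Q <-> U = T <-> F = F
S xor R = T xor F = T
(S xor R) xor P = T xor F = T
(Q <-> U) & ((S xor R) xor P) = F & T = F
So S2 is false.

S3: This is ((~R xor ~U) -> P) <-> (Q nand S).

~R = ~F = T
~U = ~F = T
~R xor ~U = T xor T = F
(~R xor ~U) -> P = F -> F = T
Q nand S = T nand T = F
((~R xor ~U) -> P) <-> (Q nand S) = T <-> F = F
So S3 is false.

Count: 0.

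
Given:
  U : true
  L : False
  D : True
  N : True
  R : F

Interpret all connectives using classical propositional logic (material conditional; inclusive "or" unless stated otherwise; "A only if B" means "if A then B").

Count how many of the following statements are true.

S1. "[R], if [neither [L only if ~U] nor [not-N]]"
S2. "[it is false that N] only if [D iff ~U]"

2

S1: Parsed as ((L → ¬U) ↓ ¬N) → R

¬U = ¬T = F
L → ¬U = F → F = T
¬N = ¬T = F
(L → ¬U) ↓ ¬N = T ↓ F = F
((L → ¬U) ↓ ¬N) → R = F → F = T
So S1 is true.

S2: Formalization: ¬N → (D ↔ ¬U)

¬N = ¬T = F
¬U = ¬T = F
D ↔ ¬U = T ↔ F = F
¬N → (D ↔ ¬U) = F → F = T
Hence S2 is true.

2 of the 2 statements are true (S1, S2).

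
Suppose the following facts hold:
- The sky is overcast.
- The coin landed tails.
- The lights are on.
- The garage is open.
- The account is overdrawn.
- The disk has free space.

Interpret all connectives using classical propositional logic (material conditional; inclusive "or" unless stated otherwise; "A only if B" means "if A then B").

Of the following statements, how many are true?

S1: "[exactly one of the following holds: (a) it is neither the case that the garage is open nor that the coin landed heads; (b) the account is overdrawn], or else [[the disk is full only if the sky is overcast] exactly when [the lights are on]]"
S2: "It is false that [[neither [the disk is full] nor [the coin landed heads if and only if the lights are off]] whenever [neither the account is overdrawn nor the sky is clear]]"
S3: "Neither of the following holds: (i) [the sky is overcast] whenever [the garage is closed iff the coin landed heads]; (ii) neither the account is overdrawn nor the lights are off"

1

Let M = "the garage is closed" (F), V = "the coin landed heads" (F), D = "the account is overdrawn" (T), Q = "the disk is full" (F), K = "the sky is overcast" (T), U = "the lights are on" (T).

S1: In symbols: ((~M nor V) xor D) | ((Q -> K) <-> U)

~M = ~F = T
~M nor V = T nor F = F
(~M nor V) xor D = F xor T = T
Q -> K = F -> T = T
(Q -> K) <-> U = T <-> T = T
((~M nor V) xor D) | ((Q -> K) <-> U) = T | T = T
Hence S1 is true.

S2: Formalization: ~((D nor ~K) -> (Q nor (V <-> ~U)))

~K = ~T = F
D nor ~K = T nor F = F
~U = ~T = F
V <-> ~U = F <-> F = T
Q nor (V <-> ~U) = F nor T = F
(D nor ~K) -> (Q nor (V <-> ~U)) = F -> F = T
~((D nor ~K) -> (Q nor (V <-> ~U))) = ~T = F
Hence S2 is false.

S3: Parsed as ((M <-> V) -> K) nor (D nor ~U)

M <-> V = F <-> F = T
(M <-> V) -> K = T -> T = T
~U = ~T = F
D nor ~U = T nor F = F
((M <-> V) -> K) nor (D nor ~U) = T nor F = F
So S3 is false.

True statements: 1.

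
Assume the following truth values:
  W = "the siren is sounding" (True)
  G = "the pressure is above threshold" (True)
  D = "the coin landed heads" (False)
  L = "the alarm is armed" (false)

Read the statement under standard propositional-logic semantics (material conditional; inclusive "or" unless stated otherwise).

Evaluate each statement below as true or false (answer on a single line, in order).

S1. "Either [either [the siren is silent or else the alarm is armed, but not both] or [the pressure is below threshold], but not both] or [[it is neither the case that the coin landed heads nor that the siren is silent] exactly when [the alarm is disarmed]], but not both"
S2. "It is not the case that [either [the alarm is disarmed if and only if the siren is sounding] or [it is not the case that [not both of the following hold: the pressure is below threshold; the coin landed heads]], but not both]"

S1 True / S2 False

S1: Parsed as ((not W xor L) xor not G) xor ((D nor not W) iff not L)

not W = not True = False
not W xor L = False xor False = False
not G = not True = False
(not W xor L) xor not G = False xor False = False
not W = not True = False
D nor not W = False nor False = True
not L = not False = True
(D nor not W) iff not L = True iff True = True
((not W xor L) xor not G) xor ((D nor not W) iff not L) = False xor True = True
Hence S1 is true.

S2: Parsed as not ((not L iff W) xor not (not G nand D))

not L = not False = True
not L iff W = True iff True = True
not G = not True = False
not G nand D = False nand False = True
not (not G nand D) = not True = False
(not L iff W) xor not (not G nand D) = True xor False = True
not ((not L iff W) xor not (not G nand D)) = not True = False
Hence S2 is false.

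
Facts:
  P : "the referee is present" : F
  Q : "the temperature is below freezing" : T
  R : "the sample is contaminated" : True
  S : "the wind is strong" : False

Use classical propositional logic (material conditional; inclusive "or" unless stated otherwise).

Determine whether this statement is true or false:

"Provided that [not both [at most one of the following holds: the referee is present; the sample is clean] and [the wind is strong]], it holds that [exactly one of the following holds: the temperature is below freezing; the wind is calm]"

Values: P=F, R=T, S=F, Q=T.
Parsed as ((P ↑ ¬R) ↑ S) → (Q ⊕ ¬S)

¬R = ¬T = F
P ↑ ¬R = F ↑ F = T
(P ↑ ¬R) ↑ S = T ↑ F = T
¬S = ¬F = T
Q ⊕ ¬S = T ⊕ T = F
((P ↑ ¬R) ↑ S) → (Q ⊕ ¬S) = T → F = F

False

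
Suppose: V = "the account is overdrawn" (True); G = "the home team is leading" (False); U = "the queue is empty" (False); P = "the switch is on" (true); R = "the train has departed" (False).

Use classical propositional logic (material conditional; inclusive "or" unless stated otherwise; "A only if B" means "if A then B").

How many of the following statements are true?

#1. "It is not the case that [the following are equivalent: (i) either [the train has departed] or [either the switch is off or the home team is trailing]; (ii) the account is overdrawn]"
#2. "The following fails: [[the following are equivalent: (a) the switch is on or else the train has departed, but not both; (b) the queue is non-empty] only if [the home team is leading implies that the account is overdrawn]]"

#1: This is not ((R or (not P or not G)) iff V).

not P = not True = False
not G = not False = True
not P or not G = False or True = True
R or (not P or not G) = False or True = True
(R or (not P or not G)) iff V = True iff True = True
not ((R or (not P or not G)) iff V) = not True = False
Hence #1 is false.

#2: In symbols: not (((P xor R) iff not U) -> (G -> V))

P xor R = True xor False = True
not U = not False = True
(P xor R) iff not U = True iff True = True
G -> V = False -> True = True
((P xor R) iff not U) -> (G -> V) = True -> True = True
not (((P xor R) iff not U) -> (G -> V)) = not True = False
So #2 is false.

True statements: 0 (none).

0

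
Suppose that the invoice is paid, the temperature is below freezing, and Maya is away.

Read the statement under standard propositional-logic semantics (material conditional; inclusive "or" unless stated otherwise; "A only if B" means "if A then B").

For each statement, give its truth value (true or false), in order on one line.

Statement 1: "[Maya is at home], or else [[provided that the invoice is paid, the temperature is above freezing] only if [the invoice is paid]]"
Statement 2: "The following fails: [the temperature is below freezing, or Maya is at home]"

Statement 1 T; Statement 2 F

Let U = "Maya is at home" (F), Q = "the invoice is paid" (T), N = "the temperature is below freezing" (T).

Statement 1: Formalization: U ∨ ((Q → ¬N) → Q)

¬N = ¬T = F
Q → ¬N = T → F = F
(Q → ¬N) → Q = F → T = T
U ∨ ((Q → ¬N) → Q) = F ∨ T = T
Hence Statement 1 is true.

Statement 2: Parsed as ¬(N ∨ U)

N ∨ U = T ∨ F = T
¬(N ∨ U) = ¬T = F
Thus Statement 2 is false.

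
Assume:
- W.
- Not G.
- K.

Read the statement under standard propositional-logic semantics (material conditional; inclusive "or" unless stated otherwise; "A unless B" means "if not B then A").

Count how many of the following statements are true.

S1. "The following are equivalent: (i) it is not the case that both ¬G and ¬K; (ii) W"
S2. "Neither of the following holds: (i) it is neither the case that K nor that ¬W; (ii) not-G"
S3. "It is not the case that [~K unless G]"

S1: In symbols: (¬G ↑ ¬K) ↔ W

¬G = ¬F = T
¬K = ¬T = F
¬G ↑ ¬K = T ↑ F = T
(¬G ↑ ¬K) ↔ W = T ↔ T = T
So S1 is true.

S2: In symbols: (K ↓ ¬W) ↓ ¬G

¬W = ¬T = F
K ↓ ¬W = T ↓ F = F
¬G = ¬F = T
(K ↓ ¬W) ↓ ¬G = F ↓ T = F
Hence S2 is false.

S3: This is ¬(¬K ∨ G).

¬K = ¬T = F
¬K ∨ G = F ∨ F = F
¬(¬K ∨ G) = ¬F = T
Hence S3 is true.

2 of the 3 statements are true (S1, S3).

2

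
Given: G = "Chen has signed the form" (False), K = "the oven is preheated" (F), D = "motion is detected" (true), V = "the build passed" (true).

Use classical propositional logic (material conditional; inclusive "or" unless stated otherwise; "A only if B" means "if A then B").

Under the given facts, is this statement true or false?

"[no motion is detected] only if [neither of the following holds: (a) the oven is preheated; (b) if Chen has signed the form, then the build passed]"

true

Values: D=T, K=F, G=F, V=T.
Parsed as ~D -> (K nor (G -> V))

~D = ~T = F
G -> V = F -> T = T
K nor (G -> V) = F nor T = F
~D -> (K nor (G -> V)) = F -> F = T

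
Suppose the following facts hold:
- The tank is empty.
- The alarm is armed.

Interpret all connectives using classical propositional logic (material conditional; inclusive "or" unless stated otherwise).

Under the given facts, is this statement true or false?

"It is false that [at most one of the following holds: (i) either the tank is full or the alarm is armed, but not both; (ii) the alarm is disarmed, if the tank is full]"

true

Let D = "the tank is full" (F), K = "the alarm is armed" (T).
Parsed as ~((D xor K) nand (D -> ~K))

D xor K = F xor T = T
~K = ~T = F
D -> ~K = F -> F = T
(D xor K) nand (D -> ~K) = T nand T = F
~((D xor K) nand (D -> ~K)) = ~F = T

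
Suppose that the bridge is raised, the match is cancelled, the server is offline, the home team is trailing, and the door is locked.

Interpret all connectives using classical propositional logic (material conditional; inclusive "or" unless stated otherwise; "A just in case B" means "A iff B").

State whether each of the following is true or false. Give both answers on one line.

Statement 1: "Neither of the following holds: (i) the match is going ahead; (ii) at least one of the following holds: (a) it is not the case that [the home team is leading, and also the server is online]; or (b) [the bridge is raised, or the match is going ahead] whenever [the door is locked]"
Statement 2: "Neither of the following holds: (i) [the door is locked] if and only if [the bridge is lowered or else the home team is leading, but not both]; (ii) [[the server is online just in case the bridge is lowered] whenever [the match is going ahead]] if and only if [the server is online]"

Statement 1 F; Statement 2 T

Let Q = "the match is cancelled" (T), S = "the home team is leading" (F), R = "the server is online" (F), U = "the door is locked" (T), P = "the bridge is raised" (T).

Statement 1: Formalization: ¬Q ↓ (¬(S ∧ R) ∨ (U → (P ∨ ¬Q)))

¬Q = ¬T = F
S ∧ R = F ∧ F = F
¬(S ∧ R) = ¬F = T
¬Q = ¬T = F
P ∨ ¬Q = T ∨ F = T
U → (P ∨ ¬Q) = T → T = T
¬(S ∧ R) ∨ (U → (P ∨ ¬Q)) = T ∨ T = T
¬Q ↓ (¬(S ∧ R) ∨ (U → (P ∨ ¬Q))) = F ↓ T = F
So Statement 1 is false.

Statement 2: In symbols: (U ↔ (¬P ⊕ S)) ↓ ((¬Q → (R ↔ ¬P)) ↔ R)

¬P = ¬T = F
¬P ⊕ S = F ⊕ F = F
U ↔ (¬P ⊕ S) = T ↔ F = F
¬Q = ¬T = F
¬P = ¬T = F
R ↔ ¬P = F ↔ F = T
¬Q → (R ↔ ¬P) = F → T = T
(¬Q → (R ↔ ¬P)) ↔ R = T ↔ F = F
(U ↔ (¬P ⊕ S)) ↓ ((¬Q → (R ↔ ¬P)) ↔ R) = F ↓ F = T
So Statement 2 is true.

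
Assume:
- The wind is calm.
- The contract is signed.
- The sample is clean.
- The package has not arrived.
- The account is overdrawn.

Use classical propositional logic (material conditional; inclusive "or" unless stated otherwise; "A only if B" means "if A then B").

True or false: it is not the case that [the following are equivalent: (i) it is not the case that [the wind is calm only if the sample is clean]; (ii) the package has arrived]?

The statement is false.

Let P = "the wind is strong" (F), R = "the sample is contaminated" (F), S = "the package has arrived" (F).
Parsed as ¬(¬(¬P → ¬R) ↔ S)

¬P = ¬F = T
¬R = ¬F = T
¬P → ¬R = T → T = T
¬(¬P → ¬R) = ¬T = F
¬(¬P → ¬R) ↔ S = F ↔ F = T
¬(¬(¬P → ¬R) ↔ S) = ¬T = F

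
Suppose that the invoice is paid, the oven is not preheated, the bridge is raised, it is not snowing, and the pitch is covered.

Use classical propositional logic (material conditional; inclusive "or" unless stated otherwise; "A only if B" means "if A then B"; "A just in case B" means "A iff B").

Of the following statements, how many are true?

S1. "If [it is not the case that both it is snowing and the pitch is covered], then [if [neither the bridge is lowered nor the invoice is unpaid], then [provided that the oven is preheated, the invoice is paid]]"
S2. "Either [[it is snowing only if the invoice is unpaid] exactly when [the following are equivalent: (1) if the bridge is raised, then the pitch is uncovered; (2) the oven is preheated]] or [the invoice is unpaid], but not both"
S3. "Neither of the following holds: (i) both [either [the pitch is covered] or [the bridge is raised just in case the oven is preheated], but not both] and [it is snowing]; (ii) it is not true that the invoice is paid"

3

Let L = "it is snowing" (F), P = "the pitch is covered" (T), H = "the bridge is raised" (T), K = "the invoice is paid" (T), Q = "the oven is preheated" (F).

S1: This is (L ↑ P) → ((¬H ↓ ¬K) → (Q → K)).

L ↑ P = F ↑ T = T
¬H = ¬T = F
¬K = ¬T = F
¬H ↓ ¬K = F ↓ F = T
Q → K = F → T = T
(¬H ↓ ¬K) → (Q → K) = T → T = T
(L ↑ P) → ((¬H ↓ ¬K) → (Q → K)) = T → T = T
Hence S1 is true.

S2: Formalization: ((L → ¬K) ↔ ((H → ¬P) ↔ Q)) ⊕ ¬K

¬K = ¬T = F
L → ¬K = F → F = T
¬P = ¬T = F
H → ¬P = T → F = F
(H → ¬P) ↔ Q = F ↔ F = T
(L → ¬K) ↔ ((H → ¬P) ↔ Q) = T ↔ T = T
¬K = ¬T = F
((L → ¬K) ↔ ((H → ¬P) ↔ Q)) ⊕ ¬K = T ⊕ F = T
Hence S2 is true.

S3: Parsed as ((P ⊕ (H ↔ Q)) ∧ L) ↓ ¬K

H ↔ Q = T ↔ F = F
P ⊕ (H ↔ Q) = T ⊕ F = T
(P ⊕ (H ↔ Q)) ∧ L = T ∧ F = F
¬K = ¬T = F
((P ⊕ (H ↔ Q)) ∧ L) ↓ ¬K = F ↓ F = T
Hence S3 is true.

Count: 3.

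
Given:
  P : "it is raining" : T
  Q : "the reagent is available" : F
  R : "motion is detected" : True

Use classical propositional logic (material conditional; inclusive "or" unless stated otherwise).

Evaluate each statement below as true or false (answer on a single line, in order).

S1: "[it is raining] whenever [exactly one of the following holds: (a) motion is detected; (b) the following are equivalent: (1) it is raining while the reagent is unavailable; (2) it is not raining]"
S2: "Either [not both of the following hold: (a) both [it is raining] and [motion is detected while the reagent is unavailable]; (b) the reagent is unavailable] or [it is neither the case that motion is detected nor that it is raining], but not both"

S1 T / S2 F

S1: Formalization: (R xor ((P and not Q) iff not P)) -> P

not Q = not False = True
P and not Q = True and True = True
not P = not True = False
(P and not Q) iff not P = True iff False = False
R xor ((P and not Q) iff not P) = True xor False = True
(R xor ((P and not Q) iff not P)) -> P = True -> True = True
Hence S1 is true.

S2: Parsed as ((P and (R and not Q)) nand not Q) xor (R nor P)

not Q = not False = True
R and not Q = True and True = True
P and (R and not Q) = True and True = True
not Q = not False = True
(P and (R and not Q)) nand not Q = True nand True = False
R nor P = True nor True = False
((P and (R and not Q)) nand not Q) xor (R nor P) = False xor False = False
So S2 is false.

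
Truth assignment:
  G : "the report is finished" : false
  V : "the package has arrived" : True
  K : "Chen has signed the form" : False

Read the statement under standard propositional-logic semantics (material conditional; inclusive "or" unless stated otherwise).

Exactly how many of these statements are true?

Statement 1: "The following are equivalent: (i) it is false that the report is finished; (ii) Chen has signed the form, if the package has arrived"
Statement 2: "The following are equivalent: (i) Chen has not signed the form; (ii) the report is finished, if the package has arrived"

Statement 1: Formalization: not G iff (V -> K)

not G = not False = True
V -> K = True -> False = False
not G iff (V -> K) = True iff False = False
So Statement 1 is false.

Statement 2: In symbols: not K iff (V -> G)

not K = not False = True
V -> G = True -> False = False
not K iff (V -> G) = True iff False = False
Hence Statement 2 is false.

True statements: 0 (none).

0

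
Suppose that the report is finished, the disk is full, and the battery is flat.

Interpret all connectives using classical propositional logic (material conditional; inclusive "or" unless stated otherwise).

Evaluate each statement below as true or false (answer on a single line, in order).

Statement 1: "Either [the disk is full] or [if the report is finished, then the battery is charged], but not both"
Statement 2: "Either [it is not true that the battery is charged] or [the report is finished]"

Let V = "the disk is full" (T), Q = "the report is finished" (T), K = "the battery is charged" (F).

Statement 1: This is V xor (Q -> K).

Q -> K = T -> F = F
V xor (Q -> K) = T xor F = T
Hence Statement 1 is true.

Statement 2: Formalization: ~K | Q

~K = ~F = T
~K | Q = T | T = T
So Statement 2 is true.

Statement 1 True, Statement 2 True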